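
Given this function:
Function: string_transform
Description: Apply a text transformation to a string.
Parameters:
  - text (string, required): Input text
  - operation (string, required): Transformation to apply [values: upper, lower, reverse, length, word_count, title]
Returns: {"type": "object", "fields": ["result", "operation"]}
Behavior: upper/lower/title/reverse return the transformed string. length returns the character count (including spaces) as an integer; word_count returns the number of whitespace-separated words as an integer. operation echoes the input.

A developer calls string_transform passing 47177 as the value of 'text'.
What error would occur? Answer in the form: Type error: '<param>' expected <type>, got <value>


Spec: 'text' is declared as string; 47177 is an integer.
Type error: 'text' expected string, got 47177


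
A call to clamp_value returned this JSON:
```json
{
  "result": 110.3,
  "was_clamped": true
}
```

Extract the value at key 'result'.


110.3


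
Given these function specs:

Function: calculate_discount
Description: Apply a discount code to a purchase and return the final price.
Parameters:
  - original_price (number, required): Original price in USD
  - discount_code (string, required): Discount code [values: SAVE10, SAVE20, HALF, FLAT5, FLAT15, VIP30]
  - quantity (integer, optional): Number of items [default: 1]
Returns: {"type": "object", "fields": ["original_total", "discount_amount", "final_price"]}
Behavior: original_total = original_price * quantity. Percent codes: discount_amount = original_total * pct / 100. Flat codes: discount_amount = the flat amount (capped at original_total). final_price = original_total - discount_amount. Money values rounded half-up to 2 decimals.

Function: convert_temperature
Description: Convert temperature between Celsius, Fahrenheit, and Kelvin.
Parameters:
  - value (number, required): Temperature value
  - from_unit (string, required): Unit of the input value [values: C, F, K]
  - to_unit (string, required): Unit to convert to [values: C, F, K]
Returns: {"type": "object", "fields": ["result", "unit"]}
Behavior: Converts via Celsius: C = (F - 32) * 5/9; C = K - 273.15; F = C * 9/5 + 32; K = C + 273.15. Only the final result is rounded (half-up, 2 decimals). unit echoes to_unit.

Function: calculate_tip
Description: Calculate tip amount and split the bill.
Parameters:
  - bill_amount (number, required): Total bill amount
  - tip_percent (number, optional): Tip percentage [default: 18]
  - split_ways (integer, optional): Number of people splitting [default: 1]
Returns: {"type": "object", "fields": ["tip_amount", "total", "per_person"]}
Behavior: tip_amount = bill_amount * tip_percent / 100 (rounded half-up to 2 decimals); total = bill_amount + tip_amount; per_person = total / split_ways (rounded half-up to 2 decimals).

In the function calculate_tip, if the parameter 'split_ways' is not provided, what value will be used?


The calculate_tip spec declares:
  - split_ways (integer, optional): Number of people splitting [default: 1]
Default:
1


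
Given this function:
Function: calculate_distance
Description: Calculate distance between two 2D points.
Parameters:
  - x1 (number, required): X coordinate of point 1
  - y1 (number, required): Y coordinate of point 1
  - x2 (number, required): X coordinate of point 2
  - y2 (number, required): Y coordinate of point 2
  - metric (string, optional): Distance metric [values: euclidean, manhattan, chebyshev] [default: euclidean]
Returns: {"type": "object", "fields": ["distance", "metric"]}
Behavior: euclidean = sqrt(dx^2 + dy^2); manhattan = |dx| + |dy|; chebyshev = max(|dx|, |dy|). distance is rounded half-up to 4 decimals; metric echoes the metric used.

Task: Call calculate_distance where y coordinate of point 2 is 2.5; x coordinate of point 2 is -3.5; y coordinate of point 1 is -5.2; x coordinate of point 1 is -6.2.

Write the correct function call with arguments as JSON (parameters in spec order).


Mapping each described value to its parameter name:
  'Y coordinate of point 2' -> y2 = 2.5
  'X coordinate of point 2' -> x2 = -3.5
  'Y coordinate of point 1' -> y1 = -5.2
  'X coordinate of point 1' -> x1 = -6.2
calculate_distance({"x1": -6.2, "y1": -5.2, "x2": -3.5, "y2": 2.5})


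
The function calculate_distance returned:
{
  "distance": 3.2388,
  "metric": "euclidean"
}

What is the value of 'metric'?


euclidean


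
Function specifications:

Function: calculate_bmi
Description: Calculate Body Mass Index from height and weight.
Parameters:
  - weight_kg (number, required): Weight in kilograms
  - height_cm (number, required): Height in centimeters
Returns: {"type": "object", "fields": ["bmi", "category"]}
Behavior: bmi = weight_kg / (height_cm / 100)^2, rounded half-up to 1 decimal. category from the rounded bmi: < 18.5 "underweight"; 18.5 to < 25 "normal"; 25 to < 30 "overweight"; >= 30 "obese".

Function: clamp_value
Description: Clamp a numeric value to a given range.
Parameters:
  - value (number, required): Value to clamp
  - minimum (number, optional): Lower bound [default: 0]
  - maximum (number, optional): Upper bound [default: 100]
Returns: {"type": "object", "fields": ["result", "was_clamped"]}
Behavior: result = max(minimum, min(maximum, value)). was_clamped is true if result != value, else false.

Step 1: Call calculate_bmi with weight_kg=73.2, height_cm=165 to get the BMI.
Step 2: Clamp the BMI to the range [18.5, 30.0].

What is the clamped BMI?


Step 1: calculate_bmi(weight_kg=73.2, height_cm=165)
  height_m = 165 / 100 = 1.65
  bmi = 73.2 / 1.65^2 = 73.2 / 2.7225 = 26.887052 -> 26.9
  25 <= 26.9 < 30 -> overweight
  -> bmi = 26.9
Step 2: clamp_value(value=26.9, minimum=18.5, maximum=30.0)
  result = max(18.5, min(30.0, 26.9)) = max(18.5, 26.9) = 26.9
  was_clamped = (26.9 != 26.9) = false
  -> result = 26.9
26.9


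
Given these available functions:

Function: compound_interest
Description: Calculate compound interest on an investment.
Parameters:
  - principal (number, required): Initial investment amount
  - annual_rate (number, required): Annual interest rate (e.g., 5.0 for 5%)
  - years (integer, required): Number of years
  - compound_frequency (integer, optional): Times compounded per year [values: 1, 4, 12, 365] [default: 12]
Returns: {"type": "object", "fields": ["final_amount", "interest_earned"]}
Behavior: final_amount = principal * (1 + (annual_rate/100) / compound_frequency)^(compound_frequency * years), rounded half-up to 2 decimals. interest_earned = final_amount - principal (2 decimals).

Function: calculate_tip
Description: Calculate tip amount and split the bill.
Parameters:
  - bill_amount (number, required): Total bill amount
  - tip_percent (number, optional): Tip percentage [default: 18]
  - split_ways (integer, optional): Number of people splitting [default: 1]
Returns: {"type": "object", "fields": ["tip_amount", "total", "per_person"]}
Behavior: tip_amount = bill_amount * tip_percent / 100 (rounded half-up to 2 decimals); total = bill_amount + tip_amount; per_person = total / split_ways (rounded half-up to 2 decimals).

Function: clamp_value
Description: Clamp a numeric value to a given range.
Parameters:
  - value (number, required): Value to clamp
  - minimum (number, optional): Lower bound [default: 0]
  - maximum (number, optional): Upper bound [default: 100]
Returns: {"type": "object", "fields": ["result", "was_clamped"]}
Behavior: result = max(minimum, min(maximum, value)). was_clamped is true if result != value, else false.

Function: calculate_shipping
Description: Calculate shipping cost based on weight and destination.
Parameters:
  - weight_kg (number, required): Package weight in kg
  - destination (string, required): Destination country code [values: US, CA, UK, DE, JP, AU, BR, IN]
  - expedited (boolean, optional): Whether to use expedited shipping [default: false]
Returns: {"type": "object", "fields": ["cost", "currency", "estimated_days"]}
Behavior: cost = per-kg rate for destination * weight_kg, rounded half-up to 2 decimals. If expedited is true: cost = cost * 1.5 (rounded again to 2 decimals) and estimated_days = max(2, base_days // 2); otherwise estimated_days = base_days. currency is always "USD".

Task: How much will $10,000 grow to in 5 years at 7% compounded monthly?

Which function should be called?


The task needs a function whose description is: Calculate compound interest on an investment.
compound_interest


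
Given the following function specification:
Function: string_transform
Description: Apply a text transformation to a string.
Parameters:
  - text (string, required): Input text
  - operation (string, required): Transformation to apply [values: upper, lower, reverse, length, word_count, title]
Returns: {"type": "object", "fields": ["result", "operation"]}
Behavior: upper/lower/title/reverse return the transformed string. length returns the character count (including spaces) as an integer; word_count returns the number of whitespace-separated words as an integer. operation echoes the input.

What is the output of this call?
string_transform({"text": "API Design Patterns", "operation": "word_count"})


words: API, Design, Patterns -> 3
Output:
{"result": 3, "operation": "word_count"}


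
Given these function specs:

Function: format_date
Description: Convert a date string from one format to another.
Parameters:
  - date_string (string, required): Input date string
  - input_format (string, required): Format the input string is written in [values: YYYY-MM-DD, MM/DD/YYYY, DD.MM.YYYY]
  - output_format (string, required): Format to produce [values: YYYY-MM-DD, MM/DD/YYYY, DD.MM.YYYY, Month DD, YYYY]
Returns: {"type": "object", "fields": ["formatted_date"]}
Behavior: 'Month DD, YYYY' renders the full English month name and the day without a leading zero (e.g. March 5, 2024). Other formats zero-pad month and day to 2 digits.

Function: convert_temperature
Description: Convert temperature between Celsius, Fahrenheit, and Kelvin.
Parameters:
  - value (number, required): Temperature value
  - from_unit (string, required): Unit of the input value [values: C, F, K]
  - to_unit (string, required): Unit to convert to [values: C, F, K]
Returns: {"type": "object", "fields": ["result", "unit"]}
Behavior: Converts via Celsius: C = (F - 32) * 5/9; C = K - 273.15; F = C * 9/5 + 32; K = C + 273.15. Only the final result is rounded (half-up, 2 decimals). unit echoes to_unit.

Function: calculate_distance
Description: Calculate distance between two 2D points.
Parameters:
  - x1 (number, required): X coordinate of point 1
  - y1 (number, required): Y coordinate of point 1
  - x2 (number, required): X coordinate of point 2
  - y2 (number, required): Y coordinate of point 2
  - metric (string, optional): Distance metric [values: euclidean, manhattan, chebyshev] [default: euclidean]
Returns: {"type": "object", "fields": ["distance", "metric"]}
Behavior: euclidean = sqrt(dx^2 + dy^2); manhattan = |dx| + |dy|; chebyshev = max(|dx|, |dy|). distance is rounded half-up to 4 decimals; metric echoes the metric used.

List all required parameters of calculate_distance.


Parameters of calculate_distance and their required/optional flag:
  x1: required
  y1: required
  x2: required
  y2: required
  metric: optional
x1, x2, y1, y2


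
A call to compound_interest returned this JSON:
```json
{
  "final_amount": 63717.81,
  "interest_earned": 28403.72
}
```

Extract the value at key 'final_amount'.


63717.81


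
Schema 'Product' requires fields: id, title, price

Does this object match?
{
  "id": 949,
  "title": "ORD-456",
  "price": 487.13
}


Checking required fields... All present.
Valid - all required fields present


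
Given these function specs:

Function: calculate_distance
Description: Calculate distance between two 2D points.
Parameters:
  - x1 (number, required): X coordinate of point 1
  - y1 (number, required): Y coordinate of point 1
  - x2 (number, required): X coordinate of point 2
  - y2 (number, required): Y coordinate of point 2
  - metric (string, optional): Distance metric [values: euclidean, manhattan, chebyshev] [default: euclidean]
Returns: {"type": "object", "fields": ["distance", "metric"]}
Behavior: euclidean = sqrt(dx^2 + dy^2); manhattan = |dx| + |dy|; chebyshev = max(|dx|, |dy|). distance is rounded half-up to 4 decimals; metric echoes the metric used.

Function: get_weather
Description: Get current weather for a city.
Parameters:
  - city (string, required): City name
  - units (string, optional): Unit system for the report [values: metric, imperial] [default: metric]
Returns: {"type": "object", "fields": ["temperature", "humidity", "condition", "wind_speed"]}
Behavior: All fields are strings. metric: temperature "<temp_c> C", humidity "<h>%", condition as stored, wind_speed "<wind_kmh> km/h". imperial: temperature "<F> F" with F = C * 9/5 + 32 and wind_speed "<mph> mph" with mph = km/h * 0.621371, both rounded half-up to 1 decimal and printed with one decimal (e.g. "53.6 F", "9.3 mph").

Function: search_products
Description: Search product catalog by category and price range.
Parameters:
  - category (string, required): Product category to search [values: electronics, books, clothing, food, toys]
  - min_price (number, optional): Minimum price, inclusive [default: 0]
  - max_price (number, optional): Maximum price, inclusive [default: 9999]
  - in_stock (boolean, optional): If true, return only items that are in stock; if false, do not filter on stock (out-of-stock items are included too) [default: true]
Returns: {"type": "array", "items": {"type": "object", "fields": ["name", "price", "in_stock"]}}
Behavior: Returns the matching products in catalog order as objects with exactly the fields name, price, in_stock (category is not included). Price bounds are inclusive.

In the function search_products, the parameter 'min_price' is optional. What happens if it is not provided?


The search_products spec declares:
  - min_price (number, optional): Minimum price, inclusive [default: 0]
It defaults to 0


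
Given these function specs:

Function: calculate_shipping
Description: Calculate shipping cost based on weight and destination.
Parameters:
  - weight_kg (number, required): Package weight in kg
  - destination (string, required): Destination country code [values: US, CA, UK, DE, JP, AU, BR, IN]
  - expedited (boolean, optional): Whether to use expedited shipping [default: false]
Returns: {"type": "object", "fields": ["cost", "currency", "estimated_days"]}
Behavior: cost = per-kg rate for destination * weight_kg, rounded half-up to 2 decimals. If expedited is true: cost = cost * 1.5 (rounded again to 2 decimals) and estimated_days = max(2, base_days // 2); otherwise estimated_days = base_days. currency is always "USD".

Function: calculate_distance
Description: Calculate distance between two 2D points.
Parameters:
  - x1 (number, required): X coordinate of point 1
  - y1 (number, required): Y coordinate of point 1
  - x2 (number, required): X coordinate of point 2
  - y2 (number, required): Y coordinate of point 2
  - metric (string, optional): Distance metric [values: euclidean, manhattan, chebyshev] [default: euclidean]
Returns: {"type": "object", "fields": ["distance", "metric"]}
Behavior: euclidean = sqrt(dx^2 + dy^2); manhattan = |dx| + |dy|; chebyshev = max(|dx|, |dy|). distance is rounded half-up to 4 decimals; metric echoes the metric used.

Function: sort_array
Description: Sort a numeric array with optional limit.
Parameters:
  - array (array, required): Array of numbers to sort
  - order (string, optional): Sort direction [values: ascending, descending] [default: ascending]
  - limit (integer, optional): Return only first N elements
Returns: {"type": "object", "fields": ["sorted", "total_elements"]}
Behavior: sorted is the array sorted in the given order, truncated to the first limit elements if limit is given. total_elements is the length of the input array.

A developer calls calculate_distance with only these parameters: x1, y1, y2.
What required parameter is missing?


Required parameters: x1, y1, x2, y2
Provided: x1, y1, y2
Missing: x2
x2


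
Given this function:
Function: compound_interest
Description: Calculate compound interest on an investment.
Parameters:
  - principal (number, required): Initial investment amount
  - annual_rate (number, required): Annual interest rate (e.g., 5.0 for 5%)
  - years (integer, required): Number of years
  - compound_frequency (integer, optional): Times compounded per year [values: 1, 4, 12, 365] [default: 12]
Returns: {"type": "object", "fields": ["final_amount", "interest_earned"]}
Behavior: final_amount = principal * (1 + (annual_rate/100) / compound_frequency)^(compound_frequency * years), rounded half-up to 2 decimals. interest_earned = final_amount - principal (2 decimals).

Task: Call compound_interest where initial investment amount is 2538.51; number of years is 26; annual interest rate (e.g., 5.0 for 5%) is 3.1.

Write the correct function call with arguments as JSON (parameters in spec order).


Mapping each described value to its parameter name:
  'Initial investment amount' -> principal = 2538.51
  'Number of years' -> years = 26
  'Annual interest rate (e.g., 5.0 for 5%)' -> annual_rate = 3.1
compound_interest({"principal": 2538.51, "annual_rate": 3.1, "years": 26})


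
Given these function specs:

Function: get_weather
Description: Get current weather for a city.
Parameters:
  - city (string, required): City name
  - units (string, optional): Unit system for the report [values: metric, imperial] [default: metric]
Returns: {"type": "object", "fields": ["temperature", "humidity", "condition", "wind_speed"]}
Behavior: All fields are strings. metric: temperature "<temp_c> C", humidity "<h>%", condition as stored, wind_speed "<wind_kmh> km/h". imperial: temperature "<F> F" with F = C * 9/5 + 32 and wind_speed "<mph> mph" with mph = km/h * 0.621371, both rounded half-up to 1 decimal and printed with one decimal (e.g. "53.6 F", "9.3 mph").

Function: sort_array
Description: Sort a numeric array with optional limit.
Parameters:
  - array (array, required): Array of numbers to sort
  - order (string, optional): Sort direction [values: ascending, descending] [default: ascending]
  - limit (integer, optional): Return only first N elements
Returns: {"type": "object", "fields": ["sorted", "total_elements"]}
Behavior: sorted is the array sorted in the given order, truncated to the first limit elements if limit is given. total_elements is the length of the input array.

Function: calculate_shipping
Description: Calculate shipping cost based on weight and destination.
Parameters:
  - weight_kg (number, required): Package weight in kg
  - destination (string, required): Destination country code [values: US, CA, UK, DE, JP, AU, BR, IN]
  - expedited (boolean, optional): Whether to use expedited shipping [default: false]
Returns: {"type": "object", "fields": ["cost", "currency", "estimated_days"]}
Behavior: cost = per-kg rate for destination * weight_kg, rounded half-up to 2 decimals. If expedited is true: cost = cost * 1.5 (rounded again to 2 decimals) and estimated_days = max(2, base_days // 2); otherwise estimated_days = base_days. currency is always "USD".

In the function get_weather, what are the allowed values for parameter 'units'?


The get_weather spec declares:
  - units (string, optional): Unit system for the report [values: metric, imperial] [default: metric]
Allowed values:
metric, imperial


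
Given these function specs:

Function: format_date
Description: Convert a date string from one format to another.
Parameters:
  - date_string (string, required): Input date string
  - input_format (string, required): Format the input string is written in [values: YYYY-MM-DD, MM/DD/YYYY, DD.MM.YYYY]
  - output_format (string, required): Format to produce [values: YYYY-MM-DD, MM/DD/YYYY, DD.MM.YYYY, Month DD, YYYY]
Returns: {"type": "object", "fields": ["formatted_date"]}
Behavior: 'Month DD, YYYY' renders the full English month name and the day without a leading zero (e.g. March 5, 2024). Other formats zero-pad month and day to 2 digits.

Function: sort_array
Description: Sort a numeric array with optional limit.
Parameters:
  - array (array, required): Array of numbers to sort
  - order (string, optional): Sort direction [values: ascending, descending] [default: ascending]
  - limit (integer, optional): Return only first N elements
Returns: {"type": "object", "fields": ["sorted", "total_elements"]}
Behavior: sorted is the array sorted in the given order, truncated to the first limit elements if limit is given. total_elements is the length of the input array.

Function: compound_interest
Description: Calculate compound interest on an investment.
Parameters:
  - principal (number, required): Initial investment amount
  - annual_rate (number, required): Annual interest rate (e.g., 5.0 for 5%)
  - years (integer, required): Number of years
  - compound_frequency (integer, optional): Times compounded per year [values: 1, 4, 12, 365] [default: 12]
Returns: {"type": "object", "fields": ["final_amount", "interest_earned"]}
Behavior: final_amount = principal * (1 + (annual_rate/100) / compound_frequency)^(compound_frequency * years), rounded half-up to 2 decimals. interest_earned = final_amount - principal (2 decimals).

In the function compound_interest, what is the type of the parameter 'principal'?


The compound_interest spec declares:
  - principal (number, required): Initial investment amount
Type:
number


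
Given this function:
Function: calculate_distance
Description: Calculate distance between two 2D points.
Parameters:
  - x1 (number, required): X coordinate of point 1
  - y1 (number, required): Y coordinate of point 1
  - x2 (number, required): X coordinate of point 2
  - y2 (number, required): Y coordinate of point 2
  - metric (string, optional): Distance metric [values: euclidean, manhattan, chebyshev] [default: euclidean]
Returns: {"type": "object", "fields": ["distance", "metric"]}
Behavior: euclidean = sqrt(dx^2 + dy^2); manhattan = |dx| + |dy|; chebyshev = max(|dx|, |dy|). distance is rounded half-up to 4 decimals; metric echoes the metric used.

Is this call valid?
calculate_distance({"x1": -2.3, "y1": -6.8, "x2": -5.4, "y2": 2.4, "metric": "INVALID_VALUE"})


Checking parameter values...
Parameter 'metric' has value 'INVALID_VALUE' not in allowed: euclidean, manhattan, chebyshev
Invalid - 'metric' must be one of euclidean, manhattan, chebyshev


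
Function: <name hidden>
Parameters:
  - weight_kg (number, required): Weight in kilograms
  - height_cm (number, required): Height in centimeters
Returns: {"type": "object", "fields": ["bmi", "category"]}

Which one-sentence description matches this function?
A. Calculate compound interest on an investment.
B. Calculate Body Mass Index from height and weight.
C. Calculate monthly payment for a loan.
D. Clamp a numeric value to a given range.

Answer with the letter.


Parameters weight_kg, height_cm and return ["bmi", "category"] fit: Calculate Body Mass Index from height and weight.
B


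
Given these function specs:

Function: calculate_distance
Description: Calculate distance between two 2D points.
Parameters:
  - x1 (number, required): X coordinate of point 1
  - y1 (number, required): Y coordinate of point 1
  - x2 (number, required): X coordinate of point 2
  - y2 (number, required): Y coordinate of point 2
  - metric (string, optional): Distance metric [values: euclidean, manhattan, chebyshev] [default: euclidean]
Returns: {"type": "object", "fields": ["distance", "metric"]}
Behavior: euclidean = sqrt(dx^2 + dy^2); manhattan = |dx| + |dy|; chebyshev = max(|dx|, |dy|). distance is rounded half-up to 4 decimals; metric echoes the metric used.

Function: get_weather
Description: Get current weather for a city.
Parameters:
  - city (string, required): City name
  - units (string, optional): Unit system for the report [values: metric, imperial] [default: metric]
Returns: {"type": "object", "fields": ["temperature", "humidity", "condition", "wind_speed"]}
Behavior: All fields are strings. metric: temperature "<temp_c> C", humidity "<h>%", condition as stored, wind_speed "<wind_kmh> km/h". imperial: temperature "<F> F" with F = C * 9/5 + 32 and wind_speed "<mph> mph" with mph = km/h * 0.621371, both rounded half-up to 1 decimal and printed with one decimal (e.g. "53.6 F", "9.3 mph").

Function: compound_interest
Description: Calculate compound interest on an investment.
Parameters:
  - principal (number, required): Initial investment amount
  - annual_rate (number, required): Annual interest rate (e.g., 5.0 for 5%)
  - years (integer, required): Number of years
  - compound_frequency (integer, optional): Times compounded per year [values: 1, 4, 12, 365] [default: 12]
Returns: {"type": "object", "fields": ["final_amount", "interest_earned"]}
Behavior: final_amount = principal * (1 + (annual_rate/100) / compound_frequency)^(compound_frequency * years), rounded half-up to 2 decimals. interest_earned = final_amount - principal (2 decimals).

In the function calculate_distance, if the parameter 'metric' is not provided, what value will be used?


The calculate_distance spec declares:
  - metric (string, optional): Distance metric [values: euclidean, manhattan, chebyshev] [default: euclidean]
Default:
euclidean


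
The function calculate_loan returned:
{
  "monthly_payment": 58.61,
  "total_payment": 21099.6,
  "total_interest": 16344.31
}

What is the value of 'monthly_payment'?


58.61


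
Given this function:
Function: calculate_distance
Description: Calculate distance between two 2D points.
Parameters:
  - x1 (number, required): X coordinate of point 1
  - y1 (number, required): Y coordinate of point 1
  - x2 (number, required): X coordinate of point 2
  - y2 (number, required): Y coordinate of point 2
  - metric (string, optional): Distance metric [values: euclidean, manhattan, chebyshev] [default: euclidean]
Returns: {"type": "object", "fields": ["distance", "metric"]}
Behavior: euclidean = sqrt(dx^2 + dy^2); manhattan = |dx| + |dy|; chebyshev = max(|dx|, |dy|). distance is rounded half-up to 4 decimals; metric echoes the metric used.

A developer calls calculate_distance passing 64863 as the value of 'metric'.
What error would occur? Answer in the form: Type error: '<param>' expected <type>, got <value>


Spec: 'metric' is declared as string; 64863 is an integer.
Type error: 'metric' expected string, got 64863


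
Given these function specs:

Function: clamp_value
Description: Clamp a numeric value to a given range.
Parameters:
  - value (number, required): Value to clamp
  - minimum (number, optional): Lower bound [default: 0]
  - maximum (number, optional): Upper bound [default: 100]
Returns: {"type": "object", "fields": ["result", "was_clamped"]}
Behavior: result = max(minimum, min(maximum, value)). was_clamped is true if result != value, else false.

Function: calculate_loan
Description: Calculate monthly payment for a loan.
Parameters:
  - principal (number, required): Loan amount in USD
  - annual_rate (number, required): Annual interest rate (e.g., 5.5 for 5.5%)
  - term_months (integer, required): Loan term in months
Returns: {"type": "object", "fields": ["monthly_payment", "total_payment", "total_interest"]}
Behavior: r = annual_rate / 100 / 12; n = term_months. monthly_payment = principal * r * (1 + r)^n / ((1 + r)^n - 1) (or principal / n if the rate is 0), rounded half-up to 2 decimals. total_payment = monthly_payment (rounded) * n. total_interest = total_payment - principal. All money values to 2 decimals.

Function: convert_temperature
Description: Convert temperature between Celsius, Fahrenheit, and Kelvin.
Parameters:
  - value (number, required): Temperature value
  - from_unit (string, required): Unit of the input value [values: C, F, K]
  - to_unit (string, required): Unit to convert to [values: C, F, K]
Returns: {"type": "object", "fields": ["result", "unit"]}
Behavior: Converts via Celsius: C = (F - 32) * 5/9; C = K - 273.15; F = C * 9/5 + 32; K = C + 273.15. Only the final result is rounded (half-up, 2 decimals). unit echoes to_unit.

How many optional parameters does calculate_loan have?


Parameters of calculate_loan: principal (required), annual_rate (required), term_months (required)
Optional count:
0


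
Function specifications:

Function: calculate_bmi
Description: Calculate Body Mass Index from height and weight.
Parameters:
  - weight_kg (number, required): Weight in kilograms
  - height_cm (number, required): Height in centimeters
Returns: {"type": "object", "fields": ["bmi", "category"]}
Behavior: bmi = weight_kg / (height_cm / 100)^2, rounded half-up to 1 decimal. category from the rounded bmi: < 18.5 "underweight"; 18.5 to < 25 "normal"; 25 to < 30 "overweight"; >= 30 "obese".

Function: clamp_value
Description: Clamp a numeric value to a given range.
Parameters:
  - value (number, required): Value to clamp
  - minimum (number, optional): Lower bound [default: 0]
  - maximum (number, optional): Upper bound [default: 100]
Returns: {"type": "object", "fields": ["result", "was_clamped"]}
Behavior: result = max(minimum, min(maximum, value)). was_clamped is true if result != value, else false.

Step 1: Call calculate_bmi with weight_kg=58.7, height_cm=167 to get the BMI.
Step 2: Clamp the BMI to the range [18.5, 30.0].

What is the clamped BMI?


Step 1: calculate_bmi(weight_kg=58.7, height_cm=167)
  height_m = 167 / 100 = 1.67
  bmi = 58.7 / 1.67^2 = 58.7 / 2.7889 = 21.047725 -> 21.0
  18.5 <= 21.0 < 25 -> normal
  -> bmi = 21.0
Step 2: clamp_value(value=21.0, minimum=18.5, maximum=30.0)
  result = max(18.5, min(30.0, 21.0)) = max(18.5, 21.0) = 21.0
  was_clamped = (21.0 != 21.0) = false
  -> result = 21.0
21.0


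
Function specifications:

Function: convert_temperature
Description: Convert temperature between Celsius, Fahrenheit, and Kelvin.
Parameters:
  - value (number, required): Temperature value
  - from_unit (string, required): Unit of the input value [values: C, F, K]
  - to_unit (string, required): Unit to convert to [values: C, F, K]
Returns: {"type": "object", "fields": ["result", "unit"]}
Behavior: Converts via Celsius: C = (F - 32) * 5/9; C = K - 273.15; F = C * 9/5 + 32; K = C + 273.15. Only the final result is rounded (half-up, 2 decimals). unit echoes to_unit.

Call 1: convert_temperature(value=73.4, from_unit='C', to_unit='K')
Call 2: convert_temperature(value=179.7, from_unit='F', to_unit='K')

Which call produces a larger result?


Call 1:
  Input already in C: 73.4
  To K: 73.4 + 273.15 = 346.55
  Round to 2 decimals: 346.55
  -> 346.55 K
Call 2:
  To C: (179.7 - 32) * 5/9 = 82.055556
  To K: 82.055556 + 273.15 = 355.205556
  Round to 2 decimals: 355.21
  -> 355.21 K
Call 2 (355.21 K)


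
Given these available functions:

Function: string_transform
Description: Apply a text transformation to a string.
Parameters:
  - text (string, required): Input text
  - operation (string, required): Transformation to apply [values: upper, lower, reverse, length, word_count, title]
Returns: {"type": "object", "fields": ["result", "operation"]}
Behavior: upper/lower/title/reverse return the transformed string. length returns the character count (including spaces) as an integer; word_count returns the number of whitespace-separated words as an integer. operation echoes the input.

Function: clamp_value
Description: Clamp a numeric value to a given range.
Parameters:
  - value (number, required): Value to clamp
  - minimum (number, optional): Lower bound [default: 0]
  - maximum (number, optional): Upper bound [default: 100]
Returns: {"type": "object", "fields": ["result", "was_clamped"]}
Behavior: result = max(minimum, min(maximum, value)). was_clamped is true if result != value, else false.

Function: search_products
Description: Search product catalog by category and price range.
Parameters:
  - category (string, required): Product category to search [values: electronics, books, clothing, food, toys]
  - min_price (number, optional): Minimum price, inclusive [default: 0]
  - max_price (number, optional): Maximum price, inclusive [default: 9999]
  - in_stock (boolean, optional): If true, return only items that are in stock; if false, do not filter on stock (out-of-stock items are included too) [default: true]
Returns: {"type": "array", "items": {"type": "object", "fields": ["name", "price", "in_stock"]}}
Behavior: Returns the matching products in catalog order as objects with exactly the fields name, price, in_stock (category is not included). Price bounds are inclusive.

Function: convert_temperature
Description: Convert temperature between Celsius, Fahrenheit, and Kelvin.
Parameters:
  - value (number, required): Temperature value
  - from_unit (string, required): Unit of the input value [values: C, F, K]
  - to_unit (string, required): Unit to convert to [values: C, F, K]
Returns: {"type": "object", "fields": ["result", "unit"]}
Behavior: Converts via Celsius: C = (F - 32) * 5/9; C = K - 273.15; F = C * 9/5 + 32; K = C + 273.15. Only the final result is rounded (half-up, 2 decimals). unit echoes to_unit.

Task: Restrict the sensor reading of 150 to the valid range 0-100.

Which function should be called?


The task needs a function whose description is: Clamp a numeric value to a given range.
clamp_value


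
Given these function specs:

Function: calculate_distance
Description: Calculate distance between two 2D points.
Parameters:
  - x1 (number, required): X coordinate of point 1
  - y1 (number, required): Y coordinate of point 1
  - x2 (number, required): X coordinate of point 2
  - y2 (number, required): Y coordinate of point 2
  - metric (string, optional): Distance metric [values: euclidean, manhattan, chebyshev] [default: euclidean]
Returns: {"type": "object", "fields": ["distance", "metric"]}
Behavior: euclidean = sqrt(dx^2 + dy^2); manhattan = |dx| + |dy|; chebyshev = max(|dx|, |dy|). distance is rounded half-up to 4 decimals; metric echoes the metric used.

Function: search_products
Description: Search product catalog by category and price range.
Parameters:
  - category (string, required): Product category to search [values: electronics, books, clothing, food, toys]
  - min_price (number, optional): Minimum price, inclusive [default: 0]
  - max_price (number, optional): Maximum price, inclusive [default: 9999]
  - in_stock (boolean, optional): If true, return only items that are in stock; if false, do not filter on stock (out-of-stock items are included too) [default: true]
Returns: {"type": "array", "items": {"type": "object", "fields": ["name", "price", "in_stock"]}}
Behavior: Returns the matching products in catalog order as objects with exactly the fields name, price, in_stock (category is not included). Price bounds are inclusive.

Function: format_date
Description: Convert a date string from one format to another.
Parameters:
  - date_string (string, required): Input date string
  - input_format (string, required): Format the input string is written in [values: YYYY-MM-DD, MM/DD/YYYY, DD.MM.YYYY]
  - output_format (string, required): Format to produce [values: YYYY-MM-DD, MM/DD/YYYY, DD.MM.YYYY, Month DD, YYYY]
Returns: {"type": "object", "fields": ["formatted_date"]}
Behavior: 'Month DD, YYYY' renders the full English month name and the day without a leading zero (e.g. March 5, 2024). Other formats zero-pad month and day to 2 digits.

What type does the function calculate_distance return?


The calculate_distance spec declares Returns: {"type": "object", "fields": ["distance", "metric"]}
Type:
object


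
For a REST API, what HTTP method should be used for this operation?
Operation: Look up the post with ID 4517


GET = read, POST = create, PUT = update/replace, DELETE = remove
This operation is a read.
GET


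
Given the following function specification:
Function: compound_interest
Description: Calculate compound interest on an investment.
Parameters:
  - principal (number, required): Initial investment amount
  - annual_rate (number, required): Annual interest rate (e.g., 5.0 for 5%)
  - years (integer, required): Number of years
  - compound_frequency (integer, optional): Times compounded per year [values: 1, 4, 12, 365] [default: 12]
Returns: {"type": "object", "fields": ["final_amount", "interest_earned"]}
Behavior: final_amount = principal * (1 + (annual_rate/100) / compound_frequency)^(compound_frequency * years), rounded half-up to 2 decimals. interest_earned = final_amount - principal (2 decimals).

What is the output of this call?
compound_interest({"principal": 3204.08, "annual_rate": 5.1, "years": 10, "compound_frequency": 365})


rate per period = 5.1/100/365 = 0.000139726027 (keep full precision); periods = 365 * 10 = 3650
(1 + 0.000139726027)^3650 = 1.66523187
final_amount = 3204.08 * 1.66523187 = 5335.53612 -> 5335.54
interest_earned = 5335.54 - 3204.08 = 2131.46
Output:
{"final_amount": 5335.54, "interest_earned": 2131.46}


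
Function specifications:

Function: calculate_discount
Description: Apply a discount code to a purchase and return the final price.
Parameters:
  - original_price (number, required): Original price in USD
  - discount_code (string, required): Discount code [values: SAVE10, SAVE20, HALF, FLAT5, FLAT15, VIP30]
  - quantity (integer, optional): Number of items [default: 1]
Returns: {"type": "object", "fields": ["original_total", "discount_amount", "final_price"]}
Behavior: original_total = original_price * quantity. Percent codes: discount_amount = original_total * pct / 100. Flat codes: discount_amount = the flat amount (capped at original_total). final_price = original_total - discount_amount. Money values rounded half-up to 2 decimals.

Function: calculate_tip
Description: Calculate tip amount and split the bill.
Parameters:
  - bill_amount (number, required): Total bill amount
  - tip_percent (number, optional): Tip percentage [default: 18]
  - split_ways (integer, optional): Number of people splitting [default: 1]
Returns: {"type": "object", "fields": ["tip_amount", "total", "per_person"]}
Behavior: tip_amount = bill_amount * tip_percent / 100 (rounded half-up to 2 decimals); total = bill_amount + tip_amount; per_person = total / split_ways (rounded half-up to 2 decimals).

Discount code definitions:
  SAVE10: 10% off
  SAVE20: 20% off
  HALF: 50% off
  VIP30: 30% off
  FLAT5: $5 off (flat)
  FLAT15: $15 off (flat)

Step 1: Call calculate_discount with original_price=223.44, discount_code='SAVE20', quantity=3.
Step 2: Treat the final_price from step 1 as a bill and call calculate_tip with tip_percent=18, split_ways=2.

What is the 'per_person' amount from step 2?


Step 1: calculate_discount(original_price=223.44, discount_code=SAVE20, quantity=3)
  original_total = 223.44 * 3 = 670.32
  SAVE20 = 20% off: discount_amount = 670.32 * 20/100 = 134.064 -> 134.06
  final_price = 670.32 - 134.06 = 536.26
  -> final_price = 536.26
Step 2: calculate_tip(bill_amount=536.26, tip_percent=18, split_ways=2)
  tip_amount = 536.26 * 18/100 = 96.5268 -> 96.53
  total = 536.26 + 96.53 = 632.79
  per_person = 632.79 / 2 = 316.395 -> 316.40
  -> per_person = 316.40
$316.40


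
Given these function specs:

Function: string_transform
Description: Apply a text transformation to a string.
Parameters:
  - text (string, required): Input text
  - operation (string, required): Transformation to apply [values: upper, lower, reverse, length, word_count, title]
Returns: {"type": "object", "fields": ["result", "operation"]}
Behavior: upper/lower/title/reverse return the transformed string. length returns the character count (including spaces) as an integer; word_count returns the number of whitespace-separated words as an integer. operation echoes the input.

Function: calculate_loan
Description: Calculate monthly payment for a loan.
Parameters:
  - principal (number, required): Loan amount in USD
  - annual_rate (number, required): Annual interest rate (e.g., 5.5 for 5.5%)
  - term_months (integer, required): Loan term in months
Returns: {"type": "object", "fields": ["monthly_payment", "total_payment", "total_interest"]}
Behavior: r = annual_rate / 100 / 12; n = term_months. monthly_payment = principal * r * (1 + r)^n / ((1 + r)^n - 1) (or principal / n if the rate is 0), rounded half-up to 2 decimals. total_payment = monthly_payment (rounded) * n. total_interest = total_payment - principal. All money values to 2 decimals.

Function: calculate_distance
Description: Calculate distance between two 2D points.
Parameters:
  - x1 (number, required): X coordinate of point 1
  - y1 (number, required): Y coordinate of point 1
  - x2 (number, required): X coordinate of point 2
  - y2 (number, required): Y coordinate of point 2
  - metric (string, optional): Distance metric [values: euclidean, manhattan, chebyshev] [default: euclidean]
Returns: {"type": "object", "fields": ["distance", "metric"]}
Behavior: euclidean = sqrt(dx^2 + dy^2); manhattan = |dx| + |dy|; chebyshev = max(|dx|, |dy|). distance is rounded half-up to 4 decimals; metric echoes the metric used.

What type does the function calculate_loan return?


The calculate_loan spec declares Returns: {"type": "object", "fields": ["monthly_payment", "total_payment", "total_interest"]}
Type:
object
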